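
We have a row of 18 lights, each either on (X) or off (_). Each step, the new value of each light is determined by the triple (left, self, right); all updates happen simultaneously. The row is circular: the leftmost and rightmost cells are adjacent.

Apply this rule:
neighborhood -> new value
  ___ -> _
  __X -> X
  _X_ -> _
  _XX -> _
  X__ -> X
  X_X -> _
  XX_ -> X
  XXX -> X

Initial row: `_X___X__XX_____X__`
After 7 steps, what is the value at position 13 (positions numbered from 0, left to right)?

X_X_X_XX_XX___X_X_
_______X__XX_X____
______X_XX_X__X___
_____X___X__XX_X__
____X_X_X_XX_X__X_
___X_______X__XX_X
X_X_X_____X_XX_X__
position 13 holds X

X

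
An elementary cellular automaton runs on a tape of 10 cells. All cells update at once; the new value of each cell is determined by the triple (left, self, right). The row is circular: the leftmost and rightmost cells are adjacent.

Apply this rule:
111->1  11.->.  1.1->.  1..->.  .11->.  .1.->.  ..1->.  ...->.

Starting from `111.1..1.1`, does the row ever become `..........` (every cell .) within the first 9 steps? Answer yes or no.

yes

11........
..........
all cells are . at step 2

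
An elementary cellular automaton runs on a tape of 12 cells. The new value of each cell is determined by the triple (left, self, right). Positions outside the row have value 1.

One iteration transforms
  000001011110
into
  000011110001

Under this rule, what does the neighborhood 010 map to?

1

At position 5 the neighborhood is 010; the next row has 1 there.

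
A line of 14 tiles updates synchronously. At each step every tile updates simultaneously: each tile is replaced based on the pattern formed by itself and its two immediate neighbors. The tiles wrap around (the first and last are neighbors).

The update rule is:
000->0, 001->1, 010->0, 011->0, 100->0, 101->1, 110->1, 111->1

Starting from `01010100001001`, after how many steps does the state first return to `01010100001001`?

14

step 1: 10101000010010
step 2: 01010000100101
step 3: 10100001001010
step 4: 01000010010101
step 5: 10000100101010
step 6: 00001001010101
step 7: 00010010101010
step 8: 00100101010100
step 9: 01001010101000
step 10: 10010101010000
step 11: 00101010100001
step 12: 01010101000010
step 13: 10101010000100
step 14: 01010100001001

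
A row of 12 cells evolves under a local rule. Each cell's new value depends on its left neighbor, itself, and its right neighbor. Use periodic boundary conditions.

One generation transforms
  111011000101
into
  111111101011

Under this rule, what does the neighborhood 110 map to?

At position 2 the neighborhood is 110; the next row has 1 there.

1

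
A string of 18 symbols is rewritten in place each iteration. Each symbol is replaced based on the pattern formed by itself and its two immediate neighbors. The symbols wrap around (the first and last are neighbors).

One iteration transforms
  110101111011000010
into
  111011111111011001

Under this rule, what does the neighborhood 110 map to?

At position 1 the neighborhood is 110; the next row has 1 there.

1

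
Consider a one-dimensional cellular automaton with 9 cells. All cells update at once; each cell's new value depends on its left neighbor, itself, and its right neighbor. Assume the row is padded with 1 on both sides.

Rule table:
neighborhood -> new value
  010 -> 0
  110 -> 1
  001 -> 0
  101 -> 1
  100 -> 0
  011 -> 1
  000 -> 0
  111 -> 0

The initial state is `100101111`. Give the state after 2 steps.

100011000

100011000
100011000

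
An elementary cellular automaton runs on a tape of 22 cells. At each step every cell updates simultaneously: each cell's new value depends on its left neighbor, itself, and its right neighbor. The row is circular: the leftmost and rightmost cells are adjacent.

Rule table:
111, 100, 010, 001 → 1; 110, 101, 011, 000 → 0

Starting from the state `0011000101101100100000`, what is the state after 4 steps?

0010010010110010010001

0100101100000011110000
1111100010000101101000
0111010111001100001101
0010010010110010010001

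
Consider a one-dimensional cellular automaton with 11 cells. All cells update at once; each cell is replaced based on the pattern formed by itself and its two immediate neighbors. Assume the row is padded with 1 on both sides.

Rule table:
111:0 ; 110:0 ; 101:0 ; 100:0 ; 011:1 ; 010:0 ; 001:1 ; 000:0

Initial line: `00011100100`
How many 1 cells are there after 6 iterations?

5

00110001001
01100010011
01000100110
00001001100
00010011001
00100110011
count of 1: 5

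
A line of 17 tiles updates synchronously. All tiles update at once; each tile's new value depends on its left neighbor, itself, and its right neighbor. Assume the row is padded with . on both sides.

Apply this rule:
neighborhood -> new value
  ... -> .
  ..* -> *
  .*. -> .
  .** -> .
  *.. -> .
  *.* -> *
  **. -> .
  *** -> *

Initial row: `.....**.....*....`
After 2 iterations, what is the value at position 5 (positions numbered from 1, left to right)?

....*......*.....
...*......*......
position 5 holds .

.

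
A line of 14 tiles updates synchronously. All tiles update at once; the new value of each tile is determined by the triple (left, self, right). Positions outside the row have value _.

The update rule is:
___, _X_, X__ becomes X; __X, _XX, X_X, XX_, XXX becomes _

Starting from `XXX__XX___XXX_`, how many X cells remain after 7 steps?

3

step 1: ___X___XX____X
step 2: XX_XXX___XXX_X
step 3: ______XX_____X
step 4: XXXXX___XXXX_X
step 5: _____XX______X
step 6: XXXX___XXXXX_X
step 7: ____XX_______X
count of X: 3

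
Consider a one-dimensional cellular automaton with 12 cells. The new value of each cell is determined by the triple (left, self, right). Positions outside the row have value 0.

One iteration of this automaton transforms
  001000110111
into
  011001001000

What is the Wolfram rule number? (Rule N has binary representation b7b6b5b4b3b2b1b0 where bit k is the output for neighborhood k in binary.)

38

position 10: 111 → 0  (bit 7 = 0)
position 7: 110 → 0  (bit 6 = 0)
position 8: 101 → 1  (bit 5 = 1)
position 3: 100 → 0  (bit 4 = 0)
position 6: 011 → 0  (bit 3 = 0)
position 2: 010 → 1  (bit 2 = 1)
position 1: 001 → 1  (bit 1 = 1)
position 0: 000 → 0  (bit 0 = 0)
bits b7..b0 = 00100110 = 38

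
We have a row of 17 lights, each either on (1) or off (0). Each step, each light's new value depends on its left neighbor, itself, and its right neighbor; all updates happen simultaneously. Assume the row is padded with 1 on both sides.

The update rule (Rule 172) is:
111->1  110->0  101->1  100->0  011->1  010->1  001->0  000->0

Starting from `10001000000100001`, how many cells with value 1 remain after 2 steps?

3

00001000000100001
00001000000100001
count of 1: 3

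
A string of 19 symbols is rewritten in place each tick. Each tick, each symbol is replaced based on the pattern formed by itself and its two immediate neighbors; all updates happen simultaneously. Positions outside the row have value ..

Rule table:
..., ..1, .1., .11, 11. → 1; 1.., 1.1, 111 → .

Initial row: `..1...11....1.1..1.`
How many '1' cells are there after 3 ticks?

11

tick 1: 111.1111.1111.1.11.
tick 2: 1.1.1..1.1..1.1.11.
tick 3: 1.1.1.11.1.11.1.11.
count of 1: 11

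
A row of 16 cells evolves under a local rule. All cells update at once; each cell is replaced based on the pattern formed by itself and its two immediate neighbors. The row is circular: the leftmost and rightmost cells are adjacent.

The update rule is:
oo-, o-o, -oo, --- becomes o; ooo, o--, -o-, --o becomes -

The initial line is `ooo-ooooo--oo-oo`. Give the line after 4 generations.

o-o-o---oo-ooo--

generation 1: --ooo---o--oooo-
generation 2: o-o-o-o----o--o-
generation 3: -o-o-o--oo-----o
generation 4: o-o-o---oo-ooo--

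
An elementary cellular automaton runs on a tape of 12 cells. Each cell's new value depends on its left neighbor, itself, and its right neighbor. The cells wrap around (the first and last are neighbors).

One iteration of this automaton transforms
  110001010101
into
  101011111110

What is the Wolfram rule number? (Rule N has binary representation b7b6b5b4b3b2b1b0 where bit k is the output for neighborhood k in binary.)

182

position 0: 111 → 1  (bit 7 = 1)
position 1: 110 → 0  (bit 6 = 0)
position 6: 101 → 1  (bit 5 = 1)
position 2: 100 → 1  (bit 4 = 1)
position 11: 011 → 0  (bit 3 = 0)
position 5: 010 → 1  (bit 2 = 1)
position 4: 001 → 1  (bit 1 = 1)
position 3: 000 → 0  (bit 0 = 0)
bits b7..b0 = 10110110 = 182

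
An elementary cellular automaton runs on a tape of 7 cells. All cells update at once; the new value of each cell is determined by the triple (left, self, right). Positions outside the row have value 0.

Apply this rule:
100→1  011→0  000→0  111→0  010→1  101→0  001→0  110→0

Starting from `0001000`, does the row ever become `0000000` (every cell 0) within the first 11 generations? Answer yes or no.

generation 1: 0001100
generation 2: 0000010
generation 3: 0000011
generation 4: 0000000
all cells are 0 at generation 4

yes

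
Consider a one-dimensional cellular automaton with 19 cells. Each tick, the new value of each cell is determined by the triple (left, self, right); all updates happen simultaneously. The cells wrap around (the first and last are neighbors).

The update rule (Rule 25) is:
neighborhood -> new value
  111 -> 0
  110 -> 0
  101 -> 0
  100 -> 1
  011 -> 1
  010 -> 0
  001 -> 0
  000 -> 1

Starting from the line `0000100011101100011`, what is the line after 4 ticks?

0011101000010101001

1110011010001011010
1001010001100010000
0100001101011001110
0011101000010101001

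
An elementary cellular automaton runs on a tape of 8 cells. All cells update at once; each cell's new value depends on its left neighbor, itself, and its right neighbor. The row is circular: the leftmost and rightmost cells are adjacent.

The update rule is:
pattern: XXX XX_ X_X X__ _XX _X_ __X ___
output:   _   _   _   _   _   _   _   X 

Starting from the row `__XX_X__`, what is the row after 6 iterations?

iteration 1: X______X
iteration 2: __XXXX__
iteration 3: X______X  (repeats iteration 1; period 2)
iteration 6: __XXXX__

__XXXX__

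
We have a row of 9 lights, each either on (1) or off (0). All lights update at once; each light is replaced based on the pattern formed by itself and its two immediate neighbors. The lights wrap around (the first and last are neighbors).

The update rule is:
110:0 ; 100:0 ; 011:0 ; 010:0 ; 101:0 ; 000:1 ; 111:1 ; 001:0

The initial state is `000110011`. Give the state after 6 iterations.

111001100

iteration 1: 010000000
iteration 2: 000111111
iteration 3: 010011110
iteration 4: 000001100
iteration 5: 111100001
iteration 6: 111001100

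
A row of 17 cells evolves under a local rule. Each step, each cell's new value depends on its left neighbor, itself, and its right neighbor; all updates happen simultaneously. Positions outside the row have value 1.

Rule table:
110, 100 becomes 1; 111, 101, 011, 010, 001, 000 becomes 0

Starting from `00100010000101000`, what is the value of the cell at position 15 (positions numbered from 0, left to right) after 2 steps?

1

10010001000000100
11001000100000010
position 15 holds 1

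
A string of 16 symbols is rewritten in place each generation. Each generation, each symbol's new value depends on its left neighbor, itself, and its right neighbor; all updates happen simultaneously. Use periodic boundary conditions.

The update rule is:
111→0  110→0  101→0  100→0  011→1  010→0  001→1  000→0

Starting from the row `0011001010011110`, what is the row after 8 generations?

0001100000110010

0110010000110000
1100100001100000
1001000011000001
0010000110000011
0100001100000110
1000011000001100
0000110000011001
0001100000110010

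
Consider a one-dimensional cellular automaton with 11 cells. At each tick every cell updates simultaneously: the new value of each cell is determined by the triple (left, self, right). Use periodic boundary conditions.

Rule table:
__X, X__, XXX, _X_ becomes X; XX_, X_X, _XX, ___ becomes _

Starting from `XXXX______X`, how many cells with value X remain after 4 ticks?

XXX_X____X_
_X__XX__XX_
XXXX__XX__X
XXX_XX__XX_
count of X: 7

7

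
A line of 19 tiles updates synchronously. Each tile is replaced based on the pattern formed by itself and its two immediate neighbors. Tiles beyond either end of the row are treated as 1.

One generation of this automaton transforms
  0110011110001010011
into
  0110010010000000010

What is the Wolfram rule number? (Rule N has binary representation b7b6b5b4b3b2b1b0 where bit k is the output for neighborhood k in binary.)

72

position 6: 111 → 0  (bit 7 = 0)
position 2: 110 → 1  (bit 6 = 1)
position 0: 101 → 0  (bit 5 = 0)
position 3: 100 → 0  (bit 4 = 0)
position 1: 011 → 1  (bit 3 = 1)
position 12: 010 → 0  (bit 2 = 0)
position 4: 001 → 0  (bit 1 = 0)
position 10: 000 → 0  (bit 0 = 0)
bits b7..b0 = 01001000 = 72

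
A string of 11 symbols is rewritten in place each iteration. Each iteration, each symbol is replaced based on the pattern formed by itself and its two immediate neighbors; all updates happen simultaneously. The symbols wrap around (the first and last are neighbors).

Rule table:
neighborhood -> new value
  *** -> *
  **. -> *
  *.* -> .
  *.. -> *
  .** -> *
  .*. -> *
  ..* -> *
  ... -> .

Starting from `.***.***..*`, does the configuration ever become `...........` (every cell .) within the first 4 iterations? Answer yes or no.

no

.***.******
.***.******  (fixed point — unchanged through iteration 4)
iteration 4 is .***.******, still not uniform .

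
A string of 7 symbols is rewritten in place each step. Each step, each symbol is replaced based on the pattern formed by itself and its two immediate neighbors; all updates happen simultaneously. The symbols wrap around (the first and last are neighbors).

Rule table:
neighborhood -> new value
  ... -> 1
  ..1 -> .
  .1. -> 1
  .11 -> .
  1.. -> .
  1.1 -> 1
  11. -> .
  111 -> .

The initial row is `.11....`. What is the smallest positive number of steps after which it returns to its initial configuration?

2

....111
.11....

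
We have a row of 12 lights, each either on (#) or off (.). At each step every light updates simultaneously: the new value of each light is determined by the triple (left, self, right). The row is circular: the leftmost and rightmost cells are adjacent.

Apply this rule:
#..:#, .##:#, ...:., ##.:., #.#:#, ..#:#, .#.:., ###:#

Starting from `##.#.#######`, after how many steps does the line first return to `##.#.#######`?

12

step 1: #.#.########
step 2: .#.#########
step 3: #.#########.
step 4: .#########.#
step 5: #########.#.
step 6: ########.#.#
step 7: #######.#.##
step 8: ######.#.###
step 9: #####.#.####
step 10: ####.#.#####
step 11: ###.#.######
step 12: ##.#.#######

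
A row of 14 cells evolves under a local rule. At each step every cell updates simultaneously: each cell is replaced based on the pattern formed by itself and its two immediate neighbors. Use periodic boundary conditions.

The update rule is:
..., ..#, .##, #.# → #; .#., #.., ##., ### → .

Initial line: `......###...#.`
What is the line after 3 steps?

#######...##..
#.......###..#
..#######...##

..#######...##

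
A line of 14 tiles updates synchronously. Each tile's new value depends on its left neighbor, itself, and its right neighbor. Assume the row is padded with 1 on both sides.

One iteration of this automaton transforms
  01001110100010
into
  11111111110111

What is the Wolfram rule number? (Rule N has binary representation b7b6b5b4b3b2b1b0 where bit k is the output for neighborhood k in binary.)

254

position 5: 111 → 1  (bit 7 = 1)
position 6: 110 → 1  (bit 6 = 1)
position 0: 101 → 1  (bit 5 = 1)
position 2: 100 → 1  (bit 4 = 1)
position 4: 011 → 1  (bit 3 = 1)
position 1: 010 → 1  (bit 2 = 1)
position 3: 001 → 1  (bit 1 = 1)
position 10: 000 → 0  (bit 0 = 0)
bits b7..b0 = 11111110 = 254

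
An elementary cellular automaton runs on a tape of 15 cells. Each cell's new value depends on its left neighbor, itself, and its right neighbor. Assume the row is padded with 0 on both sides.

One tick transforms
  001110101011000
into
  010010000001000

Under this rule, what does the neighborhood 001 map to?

1

At position 1 the neighborhood is 001; the next row has 1 there.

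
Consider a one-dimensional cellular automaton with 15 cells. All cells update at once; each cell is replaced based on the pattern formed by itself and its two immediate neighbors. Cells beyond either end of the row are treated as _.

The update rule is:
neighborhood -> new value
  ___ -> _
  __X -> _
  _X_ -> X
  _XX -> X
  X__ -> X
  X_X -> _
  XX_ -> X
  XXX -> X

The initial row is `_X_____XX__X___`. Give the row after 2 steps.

_XX____XXX_XX__
_XXX___XXX_XXX_

_XXX___XXX_XXX_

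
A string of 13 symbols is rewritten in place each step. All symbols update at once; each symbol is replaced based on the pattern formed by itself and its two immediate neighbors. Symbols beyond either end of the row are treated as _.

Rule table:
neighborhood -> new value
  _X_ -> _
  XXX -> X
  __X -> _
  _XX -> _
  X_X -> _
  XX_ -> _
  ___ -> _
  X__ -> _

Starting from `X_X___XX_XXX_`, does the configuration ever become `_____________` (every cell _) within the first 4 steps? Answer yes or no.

__________X__
_____________
all cells are _ at step 2

yes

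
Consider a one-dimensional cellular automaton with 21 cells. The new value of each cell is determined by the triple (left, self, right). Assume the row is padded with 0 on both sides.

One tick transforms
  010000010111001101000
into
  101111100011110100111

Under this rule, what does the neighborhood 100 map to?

1

At position 2 the neighborhood is 100; the next row has 1 there.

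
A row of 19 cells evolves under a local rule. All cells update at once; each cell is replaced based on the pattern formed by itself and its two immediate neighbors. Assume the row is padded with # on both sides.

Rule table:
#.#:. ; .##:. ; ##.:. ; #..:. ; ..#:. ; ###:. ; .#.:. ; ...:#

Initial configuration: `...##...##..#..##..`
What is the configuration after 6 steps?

.#....#............
...##...##########.
.#....#............  (repeats step 1; period 2)
step 6: ...##...##########.

...##...##########.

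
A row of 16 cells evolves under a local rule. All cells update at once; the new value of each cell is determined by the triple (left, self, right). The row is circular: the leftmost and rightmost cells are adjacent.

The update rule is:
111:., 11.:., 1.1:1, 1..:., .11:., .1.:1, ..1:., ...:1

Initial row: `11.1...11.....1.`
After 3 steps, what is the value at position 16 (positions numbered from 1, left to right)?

1

..11.1....111.11
....11.11....1..
111...1...11.1.1
position 16 holds 1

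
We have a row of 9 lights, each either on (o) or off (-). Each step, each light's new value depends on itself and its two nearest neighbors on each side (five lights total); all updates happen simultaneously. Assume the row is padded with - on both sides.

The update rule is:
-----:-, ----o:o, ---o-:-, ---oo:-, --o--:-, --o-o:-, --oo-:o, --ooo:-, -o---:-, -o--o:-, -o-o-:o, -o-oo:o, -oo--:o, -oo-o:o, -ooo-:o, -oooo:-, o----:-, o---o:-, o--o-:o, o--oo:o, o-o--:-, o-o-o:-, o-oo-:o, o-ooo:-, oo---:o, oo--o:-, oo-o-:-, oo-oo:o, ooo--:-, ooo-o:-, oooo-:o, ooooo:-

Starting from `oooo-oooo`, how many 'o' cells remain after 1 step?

3

--o-o--o-
count of o: 3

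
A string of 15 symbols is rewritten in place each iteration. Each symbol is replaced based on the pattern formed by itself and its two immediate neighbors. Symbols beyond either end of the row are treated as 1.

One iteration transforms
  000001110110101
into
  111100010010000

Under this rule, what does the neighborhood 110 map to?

At position 7 the neighborhood is 110; the next row has 1 there.

1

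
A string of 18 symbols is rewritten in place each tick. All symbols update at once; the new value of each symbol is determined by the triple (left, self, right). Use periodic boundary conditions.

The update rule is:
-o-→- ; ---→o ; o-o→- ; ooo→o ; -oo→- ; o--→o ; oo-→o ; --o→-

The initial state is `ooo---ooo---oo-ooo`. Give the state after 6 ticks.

o--ooooooo--oooo--

ooooo--oooo--o--oo
oooooo--oooo--o--o
ooooooo--oooo--o--
-ooooooo--oooo--o-
--ooooooo--oooo--o
o--ooooooo--oooo--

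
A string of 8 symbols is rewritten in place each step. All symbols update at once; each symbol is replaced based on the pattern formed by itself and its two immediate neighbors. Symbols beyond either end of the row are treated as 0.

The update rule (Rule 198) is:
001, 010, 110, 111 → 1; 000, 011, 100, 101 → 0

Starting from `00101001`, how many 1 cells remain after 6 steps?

4

01101011
10101001
10101011
10101001  (repeats step 2; period 2)
step 6: 10101001
count of 1: 4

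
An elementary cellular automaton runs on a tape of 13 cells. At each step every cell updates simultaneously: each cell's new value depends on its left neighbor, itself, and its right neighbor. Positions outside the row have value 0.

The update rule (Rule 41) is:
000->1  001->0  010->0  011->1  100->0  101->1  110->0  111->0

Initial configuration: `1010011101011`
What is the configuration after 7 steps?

0100010010110
0001000001100
1100011101001
1001010010000
0000100000111
1110001110100
1000101001001

1000101001001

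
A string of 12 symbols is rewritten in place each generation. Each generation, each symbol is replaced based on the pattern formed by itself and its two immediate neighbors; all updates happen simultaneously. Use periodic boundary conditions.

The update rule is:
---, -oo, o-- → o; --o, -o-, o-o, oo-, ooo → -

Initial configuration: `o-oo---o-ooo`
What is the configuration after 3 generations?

-oo---o-o-o-

--o-oo---o--
o---o-oo--oo
-oo---o-o-o-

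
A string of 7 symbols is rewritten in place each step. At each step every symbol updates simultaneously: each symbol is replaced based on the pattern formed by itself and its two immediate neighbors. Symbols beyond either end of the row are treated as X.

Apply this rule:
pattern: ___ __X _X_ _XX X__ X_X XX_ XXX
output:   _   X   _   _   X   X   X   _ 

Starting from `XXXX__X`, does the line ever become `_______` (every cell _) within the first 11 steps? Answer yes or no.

no

___XXX_
X_X__XX
XX_XX__
_XX_XXX
X_XX___
XX_XX_X
_XX_XX_
X_XX_XX
XX_XX__  (repeats step 3; period 6)
step 11: X_XX___
step 11 is X_XX___, still not uniform _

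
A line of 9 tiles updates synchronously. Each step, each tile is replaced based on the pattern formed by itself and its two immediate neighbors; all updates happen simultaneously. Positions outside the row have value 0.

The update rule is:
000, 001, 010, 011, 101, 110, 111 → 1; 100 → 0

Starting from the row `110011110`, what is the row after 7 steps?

111111110

step 1: 110111110
step 2: 111111110
step 3: 111111110  (fixed point — unchanged through step 7)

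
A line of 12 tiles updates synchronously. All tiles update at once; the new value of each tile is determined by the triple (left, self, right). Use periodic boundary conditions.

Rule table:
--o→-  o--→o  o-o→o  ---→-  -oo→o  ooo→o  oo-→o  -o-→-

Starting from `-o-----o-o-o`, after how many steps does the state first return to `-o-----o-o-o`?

12

o-o-----o-o-
-o-o-----o-o
o-o-o-----o-
-o-o-o-----o
o-o-o-o-----
-o-o-o-o----
--o-o-o-o---
---o-o-o-o--
----o-o-o-o-
-----o-o-o-o
o-----o-o-o-
-o-----o-o-o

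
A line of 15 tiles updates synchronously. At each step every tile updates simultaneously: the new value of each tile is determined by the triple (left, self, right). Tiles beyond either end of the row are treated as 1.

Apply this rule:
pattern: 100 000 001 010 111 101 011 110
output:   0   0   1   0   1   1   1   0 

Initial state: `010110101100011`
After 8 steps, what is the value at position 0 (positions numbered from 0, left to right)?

step 1: 101101011000111
step 2: 011010110001111
step 3: 110101100011111
step 4: 101011000111111
step 5: 010110001111111
step 6: 101100011111111
step 7: 011000111111111
step 8: 110001111111111
position 0 holds 1

1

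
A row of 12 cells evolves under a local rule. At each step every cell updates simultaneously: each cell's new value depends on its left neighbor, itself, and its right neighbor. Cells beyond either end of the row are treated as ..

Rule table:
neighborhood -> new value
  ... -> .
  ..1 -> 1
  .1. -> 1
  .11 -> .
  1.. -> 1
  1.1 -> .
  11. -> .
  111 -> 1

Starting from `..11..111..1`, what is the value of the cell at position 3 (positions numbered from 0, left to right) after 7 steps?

1

step 1: .1..11.1.111
step 2: 1111...1..1.
step 3: .11.1.111111
step 4: 1...1..1111.
step 5: 11.1111.11.1
step 6: ....11.....1
step 7: ...1..1...11
position 3 holds 1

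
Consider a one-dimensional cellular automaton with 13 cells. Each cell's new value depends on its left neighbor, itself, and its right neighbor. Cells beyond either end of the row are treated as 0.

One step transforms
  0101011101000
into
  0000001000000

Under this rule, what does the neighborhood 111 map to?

1

At position 6 the neighborhood is 111; the next row has 1 there.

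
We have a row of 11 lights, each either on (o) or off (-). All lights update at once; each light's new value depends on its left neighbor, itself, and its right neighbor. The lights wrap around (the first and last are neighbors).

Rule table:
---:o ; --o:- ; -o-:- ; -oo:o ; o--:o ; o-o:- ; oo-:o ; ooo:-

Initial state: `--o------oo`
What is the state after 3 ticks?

oo--oo-----

o--ooooo-oo
oo-o---o-o-
oo--oo-----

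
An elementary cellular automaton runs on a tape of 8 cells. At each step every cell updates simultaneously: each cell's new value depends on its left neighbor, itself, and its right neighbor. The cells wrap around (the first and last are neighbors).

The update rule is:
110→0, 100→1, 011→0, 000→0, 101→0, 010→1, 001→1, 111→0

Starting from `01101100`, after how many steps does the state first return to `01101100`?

4

step 1: 10000010
step 2: 11000110
step 3: 00101000
step 4: 01101100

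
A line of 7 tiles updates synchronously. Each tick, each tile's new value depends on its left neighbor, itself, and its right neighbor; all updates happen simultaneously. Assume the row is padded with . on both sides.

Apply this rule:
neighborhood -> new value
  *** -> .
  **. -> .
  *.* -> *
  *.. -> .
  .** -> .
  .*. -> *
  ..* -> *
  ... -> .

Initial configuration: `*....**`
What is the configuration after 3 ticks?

*.*....

*...*..
*..**..
*.*....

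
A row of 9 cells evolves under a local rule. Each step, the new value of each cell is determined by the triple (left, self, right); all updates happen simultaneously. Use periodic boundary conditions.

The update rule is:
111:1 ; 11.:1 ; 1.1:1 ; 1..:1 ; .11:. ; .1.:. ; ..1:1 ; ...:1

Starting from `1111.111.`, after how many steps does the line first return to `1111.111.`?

9

.1111.111
1.1111.11
11.1111.1
111.1111.
.111.1111
1.111.111
11.111.11
111.111.1
1111.111.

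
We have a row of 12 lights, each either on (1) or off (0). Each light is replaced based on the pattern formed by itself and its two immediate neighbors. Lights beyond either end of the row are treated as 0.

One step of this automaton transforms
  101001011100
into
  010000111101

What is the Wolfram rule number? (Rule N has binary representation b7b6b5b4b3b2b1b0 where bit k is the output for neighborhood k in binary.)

position 8: 111 → 1  (bit 7 = 1)
position 9: 110 → 1  (bit 6 = 1)
position 1: 101 → 1  (bit 5 = 1)
position 3: 100 → 0  (bit 4 = 0)
position 7: 011 → 1  (bit 3 = 1)
position 0: 010 → 0  (bit 2 = 0)
position 4: 001 → 0  (bit 1 = 0)
position 11: 000 → 1  (bit 0 = 1)
bits b7..b0 = 11101001 = 233

233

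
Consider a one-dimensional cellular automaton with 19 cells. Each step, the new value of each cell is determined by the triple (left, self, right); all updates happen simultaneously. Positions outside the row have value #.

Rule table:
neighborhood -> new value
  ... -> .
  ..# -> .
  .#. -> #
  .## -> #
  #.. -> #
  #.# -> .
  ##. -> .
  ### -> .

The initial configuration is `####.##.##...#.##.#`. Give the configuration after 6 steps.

.#.#.##.#.##.#.##.#

.....#..#.#..#.#..#
#....##.#.##.#.##.#
.#...#..#.#..#.#..#
.##..##.#.##.#.##.#
.#.#.#..#.#..#.#..#
.#.#.##.#.##.#.##.#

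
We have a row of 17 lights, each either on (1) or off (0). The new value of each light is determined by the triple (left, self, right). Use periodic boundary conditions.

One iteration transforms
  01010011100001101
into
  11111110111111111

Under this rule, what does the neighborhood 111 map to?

0

At position 7 the neighborhood is 111; the next row has 0 there.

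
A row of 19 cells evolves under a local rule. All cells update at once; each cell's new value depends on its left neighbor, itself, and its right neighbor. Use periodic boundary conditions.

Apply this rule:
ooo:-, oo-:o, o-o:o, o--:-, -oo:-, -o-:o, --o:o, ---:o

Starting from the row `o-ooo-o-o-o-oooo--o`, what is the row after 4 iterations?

iteration 1: oo--oooooooo---o-o-
iteration 2: -o-o-------o-oooooo
iteration 3: oooo-oooooooo-----o
iteration 4: ---oo-------o-oooo-

---oo-------o-oooo-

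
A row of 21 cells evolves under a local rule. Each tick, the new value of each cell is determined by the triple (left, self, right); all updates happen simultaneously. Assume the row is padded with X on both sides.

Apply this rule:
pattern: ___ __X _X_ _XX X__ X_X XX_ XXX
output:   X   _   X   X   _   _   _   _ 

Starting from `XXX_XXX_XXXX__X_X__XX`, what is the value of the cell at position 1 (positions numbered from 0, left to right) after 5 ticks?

tick 1: ____X___X_____X_X__X_
tick 2: _XX_X_X_X_XXX_X_X__X_
tick 3: _X__X_X_X_X___X_X__X_
tick 4: _X__X_X_X_X_X_X_X__X_
tick 5: _X__X_X_X_X_X_X_X__X_
position 1 holds X

X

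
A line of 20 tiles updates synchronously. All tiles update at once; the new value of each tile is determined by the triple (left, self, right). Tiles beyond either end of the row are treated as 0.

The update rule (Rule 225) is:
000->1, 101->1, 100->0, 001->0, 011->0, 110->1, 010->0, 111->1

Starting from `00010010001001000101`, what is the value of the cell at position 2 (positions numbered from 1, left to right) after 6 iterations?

1

11000000100000010010
01011110001111000000
00101110100111011111
10010111000011101111
00001011011001110111
11100101101000111011
position 2 holds 1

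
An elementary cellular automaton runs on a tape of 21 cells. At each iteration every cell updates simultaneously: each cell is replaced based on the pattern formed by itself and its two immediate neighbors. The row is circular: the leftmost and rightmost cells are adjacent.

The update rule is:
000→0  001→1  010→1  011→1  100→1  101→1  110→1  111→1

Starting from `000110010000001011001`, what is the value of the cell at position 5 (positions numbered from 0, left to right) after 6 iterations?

101111111000011111111
111111111100111111111
111111111111111111111
111111111111111111111  (fixed point — unchanged through iteration 6)
position 5 holds 1

1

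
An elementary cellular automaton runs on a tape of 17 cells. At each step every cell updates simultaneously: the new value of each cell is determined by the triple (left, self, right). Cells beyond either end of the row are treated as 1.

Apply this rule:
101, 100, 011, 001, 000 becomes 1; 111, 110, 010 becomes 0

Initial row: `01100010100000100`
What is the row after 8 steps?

11011101011111011
00110010110000110
11101101101111101
00011011011000011
11110110110111110
00001101101100001
11111011011011111
00000110110110000

00000110110110000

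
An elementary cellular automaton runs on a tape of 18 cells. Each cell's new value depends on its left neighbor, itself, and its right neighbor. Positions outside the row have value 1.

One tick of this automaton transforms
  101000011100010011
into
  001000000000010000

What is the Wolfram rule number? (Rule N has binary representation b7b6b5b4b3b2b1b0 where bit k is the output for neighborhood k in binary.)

position 8: 111 → 0  (bit 7 = 0)
position 0: 110 → 0  (bit 6 = 0)
position 1: 101 → 0  (bit 5 = 0)
position 3: 100 → 0  (bit 4 = 0)
position 7: 011 → 0  (bit 3 = 0)
position 2: 010 → 1  (bit 2 = 1)
position 6: 001 → 0  (bit 1 = 0)
position 4: 000 → 0  (bit 0 = 0)
bits b7..b0 = 00000100 = 4

4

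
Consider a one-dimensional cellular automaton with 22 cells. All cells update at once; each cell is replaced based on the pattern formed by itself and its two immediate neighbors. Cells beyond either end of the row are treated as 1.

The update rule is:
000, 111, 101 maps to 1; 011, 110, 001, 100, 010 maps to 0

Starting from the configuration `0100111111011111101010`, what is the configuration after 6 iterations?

0101100110000000001010

1000011110101111010101
0011001101010110101010
0000000010101001010101
0111111001010000101010
1011110000100110010101
0101100110000000001010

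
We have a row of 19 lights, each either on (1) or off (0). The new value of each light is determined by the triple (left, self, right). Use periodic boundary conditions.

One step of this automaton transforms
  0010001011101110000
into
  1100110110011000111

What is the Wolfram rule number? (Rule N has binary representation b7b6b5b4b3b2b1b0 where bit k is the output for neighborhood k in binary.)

position 9: 111 → 0  (bit 7 = 0)
position 10: 110 → 0  (bit 6 = 0)
position 7: 101 → 1  (bit 5 = 1)
position 3: 100 → 0  (bit 4 = 0)
position 8: 011 → 1  (bit 3 = 1)
position 2: 010 → 0  (bit 2 = 0)
position 1: 001 → 1  (bit 1 = 1)
position 0: 000 → 1  (bit 0 = 1)
bits b7..b0 = 00101011 = 43

43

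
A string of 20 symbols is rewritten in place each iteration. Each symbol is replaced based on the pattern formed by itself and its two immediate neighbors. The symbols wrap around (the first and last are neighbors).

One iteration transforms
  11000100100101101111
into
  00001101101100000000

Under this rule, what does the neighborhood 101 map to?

0

At position 12 the neighborhood is 101; the next row has 0 there.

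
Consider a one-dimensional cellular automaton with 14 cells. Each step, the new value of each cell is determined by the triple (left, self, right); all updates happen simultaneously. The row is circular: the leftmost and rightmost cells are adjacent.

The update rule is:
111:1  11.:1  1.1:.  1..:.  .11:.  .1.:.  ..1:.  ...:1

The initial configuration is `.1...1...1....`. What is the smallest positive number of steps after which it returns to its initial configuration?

...1...1...111
.1...1...1..11
...1...1.....1
.1...1...111..
...1...1..11.1
.1...1.....1..
...1...111...1
.1...1..11.1..
...1.....1...1
.1...111...1..
...1..11.1...1
.1.....1...1..
...111...1...1
.1..11.1...1..
.....1...1...1
.111...1...1..
..11.1...1...1
...1...1...1..
11...1...1...1
11.1...1...1..
.1...1...1....

21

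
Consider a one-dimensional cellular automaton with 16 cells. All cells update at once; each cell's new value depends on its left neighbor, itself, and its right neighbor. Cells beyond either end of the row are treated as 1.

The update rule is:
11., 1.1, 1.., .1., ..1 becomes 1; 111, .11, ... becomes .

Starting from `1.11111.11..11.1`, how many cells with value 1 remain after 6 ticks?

11

11....11.111.11.
.11..1.11..11.11
1.11111.111.11..
11....11..11.111
.11..1.111.11...
1.11111..11.11.1
count of 1: 11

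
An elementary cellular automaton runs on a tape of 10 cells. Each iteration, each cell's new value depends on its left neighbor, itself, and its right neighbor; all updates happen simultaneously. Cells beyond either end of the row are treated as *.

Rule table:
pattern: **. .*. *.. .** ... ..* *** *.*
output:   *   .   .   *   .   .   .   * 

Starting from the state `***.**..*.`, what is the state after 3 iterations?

.........*

..****...*
..*..*...*
.........*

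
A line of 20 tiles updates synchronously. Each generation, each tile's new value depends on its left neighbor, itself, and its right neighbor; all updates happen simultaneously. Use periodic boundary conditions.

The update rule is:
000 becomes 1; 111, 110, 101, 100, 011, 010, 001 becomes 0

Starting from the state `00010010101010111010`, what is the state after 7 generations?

11000000000000000000

11000000000000000000
00011111111111111110
11000000000000000000  (repeats generation 1; period 2)
generation 7: 11000000000000000000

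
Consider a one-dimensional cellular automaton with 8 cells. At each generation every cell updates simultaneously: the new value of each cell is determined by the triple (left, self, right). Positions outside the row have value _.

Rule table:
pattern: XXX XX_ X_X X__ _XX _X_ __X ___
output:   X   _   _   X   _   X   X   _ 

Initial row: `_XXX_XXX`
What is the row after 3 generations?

X_____X_

X_X___X_
X_XX_XXX
X_____X_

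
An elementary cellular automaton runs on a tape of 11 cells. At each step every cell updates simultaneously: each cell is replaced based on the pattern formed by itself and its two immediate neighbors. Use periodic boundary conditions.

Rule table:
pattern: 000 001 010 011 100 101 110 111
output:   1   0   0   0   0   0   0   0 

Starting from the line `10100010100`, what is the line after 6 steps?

11100011111

00001000000
11100011111
00001000000  (repeats step 1; period 2)
step 6: 11100011111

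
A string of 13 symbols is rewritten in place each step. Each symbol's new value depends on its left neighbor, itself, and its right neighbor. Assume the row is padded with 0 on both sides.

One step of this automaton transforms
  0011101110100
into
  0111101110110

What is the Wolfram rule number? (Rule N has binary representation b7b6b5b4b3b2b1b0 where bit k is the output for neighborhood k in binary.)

222

position 3: 111 → 1  (bit 7 = 1)
position 4: 110 → 1  (bit 6 = 1)
position 5: 101 → 0  (bit 5 = 0)
position 11: 100 → 1  (bit 4 = 1)
position 2: 011 → 1  (bit 3 = 1)
position 10: 010 → 1  (bit 2 = 1)
position 1: 001 → 1  (bit 1 = 1)
position 0: 000 → 0  (bit 0 = 0)
bits b7..b0 = 11011110 = 222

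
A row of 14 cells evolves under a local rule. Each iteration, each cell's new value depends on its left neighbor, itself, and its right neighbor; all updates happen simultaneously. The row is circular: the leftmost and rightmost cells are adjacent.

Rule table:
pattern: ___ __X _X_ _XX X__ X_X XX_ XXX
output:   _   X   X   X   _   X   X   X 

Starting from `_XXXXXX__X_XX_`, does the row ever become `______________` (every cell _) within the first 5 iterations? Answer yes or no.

XXXXXXX_XXXXX_
XXXXXXXXXXXXXX
XXXXXXXXXXXXXX  (fixed point — unchanged through iteration 5)
iteration 5 is XXXXXXXXXXXXXX, still not uniform _

no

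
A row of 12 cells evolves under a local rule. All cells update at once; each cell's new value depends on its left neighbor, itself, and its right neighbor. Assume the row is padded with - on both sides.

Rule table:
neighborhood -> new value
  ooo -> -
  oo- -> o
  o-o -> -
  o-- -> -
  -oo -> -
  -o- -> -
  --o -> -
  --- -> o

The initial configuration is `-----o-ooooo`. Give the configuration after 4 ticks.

-o-ooooo----

oooo-------o
---o-ooooo--
oo-------o-o
-o-ooooo----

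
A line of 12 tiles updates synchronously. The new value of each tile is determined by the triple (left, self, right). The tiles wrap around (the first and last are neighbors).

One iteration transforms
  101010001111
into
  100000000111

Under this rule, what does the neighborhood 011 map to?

0

At position 8 the neighborhood is 011; the next row has 0 there.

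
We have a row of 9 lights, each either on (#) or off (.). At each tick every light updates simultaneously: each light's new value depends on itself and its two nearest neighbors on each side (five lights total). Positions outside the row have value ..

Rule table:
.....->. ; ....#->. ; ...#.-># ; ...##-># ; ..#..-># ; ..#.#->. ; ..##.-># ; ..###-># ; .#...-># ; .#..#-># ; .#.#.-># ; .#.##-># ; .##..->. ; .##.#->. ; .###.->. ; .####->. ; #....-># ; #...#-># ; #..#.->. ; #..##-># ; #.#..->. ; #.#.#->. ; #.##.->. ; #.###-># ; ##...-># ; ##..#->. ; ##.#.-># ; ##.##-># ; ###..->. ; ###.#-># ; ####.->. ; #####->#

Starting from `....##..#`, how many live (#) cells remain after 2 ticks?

6

tick 1: ...##...#
tick 2: ..##.####
count of #: 6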